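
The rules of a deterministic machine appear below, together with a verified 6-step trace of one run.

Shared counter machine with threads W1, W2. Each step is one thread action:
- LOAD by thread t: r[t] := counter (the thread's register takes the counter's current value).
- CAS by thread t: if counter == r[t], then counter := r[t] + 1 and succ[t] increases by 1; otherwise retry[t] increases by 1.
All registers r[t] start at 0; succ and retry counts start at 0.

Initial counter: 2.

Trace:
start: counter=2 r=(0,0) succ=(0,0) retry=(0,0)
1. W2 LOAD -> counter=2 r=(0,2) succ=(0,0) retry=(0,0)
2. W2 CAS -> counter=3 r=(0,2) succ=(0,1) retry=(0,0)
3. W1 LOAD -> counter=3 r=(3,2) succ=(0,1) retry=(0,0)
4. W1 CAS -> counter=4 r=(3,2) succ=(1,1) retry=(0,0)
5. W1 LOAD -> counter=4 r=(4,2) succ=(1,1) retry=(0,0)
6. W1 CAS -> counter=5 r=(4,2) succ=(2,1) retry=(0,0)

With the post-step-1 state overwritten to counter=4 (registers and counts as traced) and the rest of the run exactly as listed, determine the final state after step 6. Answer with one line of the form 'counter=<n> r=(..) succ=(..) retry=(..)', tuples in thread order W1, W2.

state after step 1 := counter=4 r=(0,2) succ=(0,0) retry=(0,0)
2. W2 CAS -> counter=4 r=(0,2) succ=(0,0) retry=(0,1)
3. W1 LOAD -> counter=4 r=(4,2) succ=(0,0) retry=(0,1)
4. W1 CAS -> counter=5 r=(4,2) succ=(1,0) retry=(0,1)
5. W1 LOAD -> counter=5 r=(5,2) succ=(1,0) retry=(0,1)
6. W1 CAS -> counter=6 r=(5,2) succ=(2,0) retry=(0,1)

counter=6 r=(5,2) succ=(2,0) retry=(0,1)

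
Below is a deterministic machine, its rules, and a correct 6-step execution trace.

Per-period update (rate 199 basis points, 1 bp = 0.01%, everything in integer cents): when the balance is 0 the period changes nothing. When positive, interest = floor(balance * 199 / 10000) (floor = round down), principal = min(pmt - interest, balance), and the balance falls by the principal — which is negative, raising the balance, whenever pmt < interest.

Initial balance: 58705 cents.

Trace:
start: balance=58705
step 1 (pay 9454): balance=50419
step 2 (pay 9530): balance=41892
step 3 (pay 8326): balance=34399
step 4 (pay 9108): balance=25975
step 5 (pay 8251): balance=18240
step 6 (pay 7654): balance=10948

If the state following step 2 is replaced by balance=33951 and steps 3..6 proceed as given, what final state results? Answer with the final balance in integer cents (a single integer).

state after step 2 := balance=33951
step 3 (pay 8326): balance=26300
step 4 (pay 9108): balance=17715
step 5 (pay 8251): balance=9816
step 6 (pay 7654): balance=2357

2357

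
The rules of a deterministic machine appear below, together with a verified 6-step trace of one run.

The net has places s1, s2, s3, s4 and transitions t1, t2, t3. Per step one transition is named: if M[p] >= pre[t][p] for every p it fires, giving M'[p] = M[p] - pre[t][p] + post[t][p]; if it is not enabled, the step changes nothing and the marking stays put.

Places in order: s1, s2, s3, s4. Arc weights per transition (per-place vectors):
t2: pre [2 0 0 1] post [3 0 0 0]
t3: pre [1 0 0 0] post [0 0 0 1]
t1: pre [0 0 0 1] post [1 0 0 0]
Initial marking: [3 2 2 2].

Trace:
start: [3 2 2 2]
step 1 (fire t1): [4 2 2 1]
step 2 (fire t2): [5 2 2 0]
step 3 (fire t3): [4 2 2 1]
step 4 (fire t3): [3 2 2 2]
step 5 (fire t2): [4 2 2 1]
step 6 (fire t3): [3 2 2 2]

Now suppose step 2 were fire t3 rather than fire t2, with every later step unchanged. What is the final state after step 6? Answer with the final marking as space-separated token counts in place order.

0 2 2 5

(re-executing from step 2 with the substitution; state before step 2: [4 2 2 1])
step 2 (fire t3): [3 2 2 2]
step 3 (fire t3): [2 2 2 3]
step 4 (fire t3): [1 2 2 4]
step 5 (fire t2): [1 2 2 4]
step 6 (fire t3): [0 2 2 5]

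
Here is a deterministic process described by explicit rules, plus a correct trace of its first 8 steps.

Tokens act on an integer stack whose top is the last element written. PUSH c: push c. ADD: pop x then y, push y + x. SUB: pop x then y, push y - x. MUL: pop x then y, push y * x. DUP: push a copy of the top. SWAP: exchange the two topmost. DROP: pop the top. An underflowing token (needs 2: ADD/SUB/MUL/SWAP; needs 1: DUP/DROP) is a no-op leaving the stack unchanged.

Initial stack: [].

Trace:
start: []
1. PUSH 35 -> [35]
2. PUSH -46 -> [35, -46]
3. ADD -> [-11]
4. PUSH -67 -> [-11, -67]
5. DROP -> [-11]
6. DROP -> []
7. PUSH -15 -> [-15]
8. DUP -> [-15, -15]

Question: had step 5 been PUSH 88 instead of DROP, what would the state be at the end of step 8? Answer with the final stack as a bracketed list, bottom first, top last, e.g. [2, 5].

(re-executing from step 5 with the substitution; state before step 5: [-11, -67])
5. PUSH 88 -> [-11, -67, 88]
6. DROP -> [-11, -67]
7. PUSH -15 -> [-11, -67, -15]
8. DUP -> [-11, -67, -15, -15]

[-11, -67, -15, -15]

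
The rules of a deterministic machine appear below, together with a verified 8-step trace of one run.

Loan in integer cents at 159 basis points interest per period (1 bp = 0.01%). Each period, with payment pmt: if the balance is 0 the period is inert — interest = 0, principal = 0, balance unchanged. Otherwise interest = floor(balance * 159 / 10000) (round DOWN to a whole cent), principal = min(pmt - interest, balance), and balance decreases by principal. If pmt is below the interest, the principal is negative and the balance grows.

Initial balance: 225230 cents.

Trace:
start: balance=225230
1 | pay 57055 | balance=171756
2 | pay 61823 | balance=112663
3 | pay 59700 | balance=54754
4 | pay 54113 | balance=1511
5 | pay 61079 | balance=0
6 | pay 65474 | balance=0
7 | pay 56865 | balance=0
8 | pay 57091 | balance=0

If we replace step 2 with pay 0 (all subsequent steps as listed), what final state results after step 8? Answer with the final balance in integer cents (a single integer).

(re-executing from step 2 with the substitution; state before step 2: balance=171756)
2 | pay 0 | balance=174486
3 | pay 59700 | balance=117560
4 | pay 54113 | balance=65316
5 | pay 61079 | balance=5275
6 | pay 65474 | balance=0
7 | pay 56865 | balance=0
8 | pay 57091 | balance=0

0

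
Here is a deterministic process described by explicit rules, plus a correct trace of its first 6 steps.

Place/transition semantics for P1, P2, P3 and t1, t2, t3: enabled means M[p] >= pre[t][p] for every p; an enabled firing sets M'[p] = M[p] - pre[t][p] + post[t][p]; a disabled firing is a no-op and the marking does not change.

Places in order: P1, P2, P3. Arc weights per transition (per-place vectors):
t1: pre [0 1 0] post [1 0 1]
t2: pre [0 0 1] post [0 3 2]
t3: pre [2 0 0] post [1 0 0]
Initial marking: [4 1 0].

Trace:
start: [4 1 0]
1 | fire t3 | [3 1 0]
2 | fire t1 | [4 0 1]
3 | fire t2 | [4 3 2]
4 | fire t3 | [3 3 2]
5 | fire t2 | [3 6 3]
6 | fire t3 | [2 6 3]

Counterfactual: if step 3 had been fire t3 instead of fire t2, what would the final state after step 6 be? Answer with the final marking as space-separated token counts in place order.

(re-executing from step 3 with the substitution; state before step 3: [4 0 1])
3 | fire t3 | [3 0 1]
4 | fire t3 | [2 0 1]
5 | fire t2 | [2 3 2]
6 | fire t3 | [1 3 2]

1 3 2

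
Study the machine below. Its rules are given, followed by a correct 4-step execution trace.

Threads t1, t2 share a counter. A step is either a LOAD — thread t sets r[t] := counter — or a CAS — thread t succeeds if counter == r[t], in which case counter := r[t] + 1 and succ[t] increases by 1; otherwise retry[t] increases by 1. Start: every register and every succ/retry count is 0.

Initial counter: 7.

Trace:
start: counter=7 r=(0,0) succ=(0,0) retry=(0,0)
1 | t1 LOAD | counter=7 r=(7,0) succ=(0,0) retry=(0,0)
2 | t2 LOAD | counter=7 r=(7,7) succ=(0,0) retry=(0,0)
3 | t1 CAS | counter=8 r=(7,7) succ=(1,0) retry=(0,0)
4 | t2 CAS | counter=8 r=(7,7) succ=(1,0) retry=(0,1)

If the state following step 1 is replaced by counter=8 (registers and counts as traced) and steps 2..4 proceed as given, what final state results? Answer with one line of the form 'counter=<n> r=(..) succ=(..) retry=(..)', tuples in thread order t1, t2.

state after step 1 := counter=8 r=(7,0) succ=(0,0) retry=(0,0)
2 | t2 LOAD | counter=8 r=(7,8) succ=(0,0) retry=(0,0)
3 | t1 CAS | counter=8 r=(7,8) succ=(0,0) retry=(1,0)
4 | t2 CAS | counter=9 r=(7,8) succ=(0,1) retry=(1,0)

counter=9 r=(7,8) succ=(0,1) retry=(1,0)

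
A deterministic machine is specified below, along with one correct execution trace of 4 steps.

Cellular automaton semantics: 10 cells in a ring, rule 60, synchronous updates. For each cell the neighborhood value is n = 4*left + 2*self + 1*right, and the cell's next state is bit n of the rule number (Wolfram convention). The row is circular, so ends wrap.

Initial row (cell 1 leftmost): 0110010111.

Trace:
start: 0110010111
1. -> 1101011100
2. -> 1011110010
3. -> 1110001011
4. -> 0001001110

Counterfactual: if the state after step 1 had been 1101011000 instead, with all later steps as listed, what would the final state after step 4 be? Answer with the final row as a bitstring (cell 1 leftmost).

state after step 1 := 1101011000
2. -> 1011110100
3. -> 1110001110
4. -> 1001001001

1001001001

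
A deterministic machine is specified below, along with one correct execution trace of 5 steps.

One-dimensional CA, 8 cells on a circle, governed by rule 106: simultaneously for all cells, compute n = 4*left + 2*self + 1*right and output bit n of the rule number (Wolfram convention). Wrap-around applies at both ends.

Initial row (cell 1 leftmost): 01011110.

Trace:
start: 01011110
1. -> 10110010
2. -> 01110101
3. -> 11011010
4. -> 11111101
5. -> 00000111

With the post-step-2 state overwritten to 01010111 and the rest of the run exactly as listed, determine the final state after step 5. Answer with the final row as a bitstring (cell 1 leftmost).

state after step 2 := 01010111
3. -> 10101101
4. -> 11011111
5. -> 01110000

01110000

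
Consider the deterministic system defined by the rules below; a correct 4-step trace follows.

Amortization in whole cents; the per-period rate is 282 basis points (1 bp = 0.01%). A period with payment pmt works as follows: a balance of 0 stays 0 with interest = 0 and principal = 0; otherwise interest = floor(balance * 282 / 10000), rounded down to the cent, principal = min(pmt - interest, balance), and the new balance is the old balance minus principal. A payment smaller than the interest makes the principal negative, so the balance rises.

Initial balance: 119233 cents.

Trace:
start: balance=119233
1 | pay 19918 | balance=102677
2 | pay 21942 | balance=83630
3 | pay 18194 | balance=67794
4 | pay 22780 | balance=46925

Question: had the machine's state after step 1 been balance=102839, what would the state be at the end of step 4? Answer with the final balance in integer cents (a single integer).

state after step 1 := balance=102839
2 | pay 21942 | balance=83797
3 | pay 18194 | balance=67966
4 | pay 22780 | balance=47102

47102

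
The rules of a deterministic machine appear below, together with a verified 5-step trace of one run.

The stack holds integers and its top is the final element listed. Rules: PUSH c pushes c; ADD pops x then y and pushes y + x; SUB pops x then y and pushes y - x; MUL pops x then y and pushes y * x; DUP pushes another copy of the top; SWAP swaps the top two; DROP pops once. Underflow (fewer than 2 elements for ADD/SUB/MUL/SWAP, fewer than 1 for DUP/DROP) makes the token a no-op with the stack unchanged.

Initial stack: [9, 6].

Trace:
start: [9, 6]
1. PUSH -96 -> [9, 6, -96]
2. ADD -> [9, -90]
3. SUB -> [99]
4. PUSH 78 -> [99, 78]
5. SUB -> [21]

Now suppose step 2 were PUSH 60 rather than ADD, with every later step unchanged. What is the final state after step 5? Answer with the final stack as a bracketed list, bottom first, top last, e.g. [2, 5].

[9, 6, -234]

(re-executing from step 2 with the substitution; state before step 2: [9, 6, -96])
2. PUSH 60 -> [9, 6, -96, 60]
3. SUB -> [9, 6, -156]
4. PUSH 78 -> [9, 6, -156, 78]
5. SUB -> [9, 6, -234]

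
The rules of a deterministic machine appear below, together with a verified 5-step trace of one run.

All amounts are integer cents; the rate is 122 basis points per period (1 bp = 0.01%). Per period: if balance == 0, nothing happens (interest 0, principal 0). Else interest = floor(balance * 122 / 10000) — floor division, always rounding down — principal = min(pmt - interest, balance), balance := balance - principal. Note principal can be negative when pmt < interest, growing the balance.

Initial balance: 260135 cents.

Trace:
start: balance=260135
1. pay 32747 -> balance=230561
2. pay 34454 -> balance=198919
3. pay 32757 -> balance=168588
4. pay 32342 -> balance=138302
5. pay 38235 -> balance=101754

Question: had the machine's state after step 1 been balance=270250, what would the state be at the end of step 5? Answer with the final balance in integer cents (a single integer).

143416

state after step 1 := balance=270250
2. pay 34454 -> balance=239093
3. pay 32757 -> balance=209252
4. pay 32342 -> balance=179462
5. pay 38235 -> balance=143416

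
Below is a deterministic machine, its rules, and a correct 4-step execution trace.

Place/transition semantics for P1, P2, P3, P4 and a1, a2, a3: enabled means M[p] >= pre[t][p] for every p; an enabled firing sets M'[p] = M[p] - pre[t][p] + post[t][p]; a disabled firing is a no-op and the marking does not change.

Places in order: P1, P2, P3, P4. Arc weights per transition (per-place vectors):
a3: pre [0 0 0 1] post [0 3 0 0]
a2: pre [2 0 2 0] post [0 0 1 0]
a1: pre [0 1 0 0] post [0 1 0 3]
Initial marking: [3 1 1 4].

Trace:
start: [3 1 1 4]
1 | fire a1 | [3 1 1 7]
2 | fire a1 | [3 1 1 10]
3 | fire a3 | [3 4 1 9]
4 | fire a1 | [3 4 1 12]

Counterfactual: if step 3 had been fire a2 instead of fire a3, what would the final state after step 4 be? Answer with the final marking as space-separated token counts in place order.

(re-executing from step 3 with the substitution; state before step 3: [3 1 1 10])
3 | fire a2 | [3 1 1 10]
4 | fire a1 | [3 1 1 13]

3 1 1 13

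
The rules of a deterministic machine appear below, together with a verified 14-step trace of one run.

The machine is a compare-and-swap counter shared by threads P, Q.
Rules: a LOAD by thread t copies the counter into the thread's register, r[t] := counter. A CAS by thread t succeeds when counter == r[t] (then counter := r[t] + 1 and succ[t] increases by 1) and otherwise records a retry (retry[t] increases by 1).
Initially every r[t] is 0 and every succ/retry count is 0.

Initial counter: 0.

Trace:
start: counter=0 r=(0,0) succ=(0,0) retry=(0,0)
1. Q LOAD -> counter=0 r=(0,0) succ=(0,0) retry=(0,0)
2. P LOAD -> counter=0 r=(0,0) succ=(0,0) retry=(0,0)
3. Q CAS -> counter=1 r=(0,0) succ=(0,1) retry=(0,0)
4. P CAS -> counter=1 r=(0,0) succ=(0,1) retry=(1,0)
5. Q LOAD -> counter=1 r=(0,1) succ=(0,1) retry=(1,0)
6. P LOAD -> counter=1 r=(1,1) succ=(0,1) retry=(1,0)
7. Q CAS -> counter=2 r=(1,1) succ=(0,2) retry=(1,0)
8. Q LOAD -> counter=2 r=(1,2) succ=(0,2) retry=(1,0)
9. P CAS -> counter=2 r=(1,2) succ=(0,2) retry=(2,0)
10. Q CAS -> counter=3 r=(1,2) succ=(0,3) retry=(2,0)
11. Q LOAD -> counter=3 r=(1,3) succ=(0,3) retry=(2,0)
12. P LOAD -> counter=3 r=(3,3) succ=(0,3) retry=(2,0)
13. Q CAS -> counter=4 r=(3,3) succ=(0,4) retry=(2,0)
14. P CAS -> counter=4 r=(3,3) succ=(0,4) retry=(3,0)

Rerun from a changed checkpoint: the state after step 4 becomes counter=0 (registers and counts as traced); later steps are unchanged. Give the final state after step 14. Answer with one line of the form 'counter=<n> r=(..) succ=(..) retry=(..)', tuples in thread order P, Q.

counter=3 r=(2,2) succ=(0,4) retry=(3,0)

state after step 4 := counter=0 r=(0,0) succ=(0,1) retry=(1,0)
5. Q LOAD -> counter=0 r=(0,0) succ=(0,1) retry=(1,0)
6. P LOAD -> counter=0 r=(0,0) succ=(0,1) retry=(1,0)
7. Q CAS -> counter=1 r=(0,0) succ=(0,2) retry=(1,0)
8. Q LOAD -> counter=1 r=(0,1) succ=(0,2) retry=(1,0)
9. P CAS -> counter=1 r=(0,1) succ=(0,2) retry=(2,0)
10. Q CAS -> counter=2 r=(0,1) succ=(0,3) retry=(2,0)
11. Q LOAD -> counter=2 r=(0,2) succ=(0,3) retry=(2,0)
12. P LOAD -> counter=2 r=(2,2) succ=(0,3) retry=(2,0)
13. Q CAS -> counter=3 r=(2,2) succ=(0,4) retry=(2,0)
14. P CAS -> counter=3 r=(2,2) succ=(0,4) retry=(3,0)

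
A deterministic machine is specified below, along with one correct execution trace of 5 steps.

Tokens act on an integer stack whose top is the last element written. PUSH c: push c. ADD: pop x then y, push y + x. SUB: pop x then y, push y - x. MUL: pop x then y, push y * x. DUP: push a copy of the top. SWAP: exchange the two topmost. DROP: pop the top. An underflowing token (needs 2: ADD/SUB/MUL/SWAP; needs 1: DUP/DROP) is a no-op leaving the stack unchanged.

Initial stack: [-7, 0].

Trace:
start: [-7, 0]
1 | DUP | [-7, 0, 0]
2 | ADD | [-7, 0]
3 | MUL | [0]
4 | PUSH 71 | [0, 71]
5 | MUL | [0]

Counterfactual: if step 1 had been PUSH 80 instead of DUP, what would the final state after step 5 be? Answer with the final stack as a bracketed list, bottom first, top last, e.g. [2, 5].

[-39760]

(re-executing from step 1 with the substitution; state before step 1: [-7, 0])
1 | PUSH 80 | [-7, 0, 80]
2 | ADD | [-7, 80]
3 | MUL | [-560]
4 | PUSH 71 | [-560, 71]
5 | MUL | [-39760]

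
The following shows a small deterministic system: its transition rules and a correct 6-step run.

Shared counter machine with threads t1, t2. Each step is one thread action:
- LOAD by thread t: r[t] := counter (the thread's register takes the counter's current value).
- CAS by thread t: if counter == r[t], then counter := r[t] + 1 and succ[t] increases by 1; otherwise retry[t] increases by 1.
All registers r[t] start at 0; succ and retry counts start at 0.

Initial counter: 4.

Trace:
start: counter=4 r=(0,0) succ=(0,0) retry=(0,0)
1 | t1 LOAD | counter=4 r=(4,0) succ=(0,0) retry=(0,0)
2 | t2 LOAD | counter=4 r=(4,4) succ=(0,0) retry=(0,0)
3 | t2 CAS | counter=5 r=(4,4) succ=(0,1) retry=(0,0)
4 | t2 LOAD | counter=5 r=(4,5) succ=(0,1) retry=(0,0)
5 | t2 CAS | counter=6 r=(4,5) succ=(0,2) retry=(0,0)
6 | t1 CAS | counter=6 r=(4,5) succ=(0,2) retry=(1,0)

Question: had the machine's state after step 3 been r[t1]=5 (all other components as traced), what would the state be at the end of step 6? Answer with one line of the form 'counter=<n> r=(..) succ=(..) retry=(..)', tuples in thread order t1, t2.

state after step 3 := counter=5 r=(5,4) succ=(0,1) retry=(0,0)
4 | t2 LOAD | counter=5 r=(5,5) succ=(0,1) retry=(0,0)
5 | t2 CAS | counter=6 r=(5,5) succ=(0,2) retry=(0,0)
6 | t1 CAS | counter=6 r=(5,5) succ=(0,2) retry=(1,0)

counter=6 r=(5,5) succ=(0,2) retry=(1,0)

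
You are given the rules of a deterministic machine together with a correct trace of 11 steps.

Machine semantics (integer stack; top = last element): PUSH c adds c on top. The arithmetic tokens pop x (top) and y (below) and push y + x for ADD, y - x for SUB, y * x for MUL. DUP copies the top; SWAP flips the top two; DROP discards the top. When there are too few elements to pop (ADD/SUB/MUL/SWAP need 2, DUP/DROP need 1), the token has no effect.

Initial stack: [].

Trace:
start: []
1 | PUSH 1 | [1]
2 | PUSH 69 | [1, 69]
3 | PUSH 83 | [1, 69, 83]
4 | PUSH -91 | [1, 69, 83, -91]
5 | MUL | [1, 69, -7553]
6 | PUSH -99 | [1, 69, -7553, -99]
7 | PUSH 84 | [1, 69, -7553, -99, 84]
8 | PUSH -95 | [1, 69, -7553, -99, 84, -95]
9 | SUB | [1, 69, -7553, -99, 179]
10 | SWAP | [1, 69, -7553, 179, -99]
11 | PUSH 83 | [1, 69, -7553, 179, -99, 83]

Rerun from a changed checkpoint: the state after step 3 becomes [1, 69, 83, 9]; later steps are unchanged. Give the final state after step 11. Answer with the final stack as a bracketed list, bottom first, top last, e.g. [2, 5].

state after step 3 := [1, 69, 83, 9]
4 | PUSH -91 | [1, 69, 83, 9, -91]
5 | MUL | [1, 69, 83, -819]
6 | PUSH -99 | [1, 69, 83, -819, -99]
7 | PUSH 84 | [1, 69, 83, -819, -99, 84]
8 | PUSH -95 | [1, 69, 83, -819, -99, 84, -95]
9 | SUB | [1, 69, 83, -819, -99, 179]
10 | SWAP | [1, 69, 83, -819, 179, -99]
11 | PUSH 83 | [1, 69, 83, -819, 179, -99, 83]

[1, 69, 83, -819, 179, -99, 83]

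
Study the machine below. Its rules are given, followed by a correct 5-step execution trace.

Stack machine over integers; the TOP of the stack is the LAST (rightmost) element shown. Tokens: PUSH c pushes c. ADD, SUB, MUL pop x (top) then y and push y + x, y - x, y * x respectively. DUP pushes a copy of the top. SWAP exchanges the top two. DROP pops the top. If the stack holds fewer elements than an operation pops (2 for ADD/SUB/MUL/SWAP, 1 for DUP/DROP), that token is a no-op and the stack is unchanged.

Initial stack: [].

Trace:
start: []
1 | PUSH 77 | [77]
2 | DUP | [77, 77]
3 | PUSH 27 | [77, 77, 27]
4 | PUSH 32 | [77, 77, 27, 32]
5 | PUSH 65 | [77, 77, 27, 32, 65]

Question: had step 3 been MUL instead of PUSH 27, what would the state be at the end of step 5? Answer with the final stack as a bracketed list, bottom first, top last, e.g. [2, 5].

(re-executing from step 3 with the substitution; state before step 3: [77, 77])
3 | MUL | [5929]
4 | PUSH 32 | [5929, 32]
5 | PUSH 65 | [5929, 32, 65]

[5929, 32, 65]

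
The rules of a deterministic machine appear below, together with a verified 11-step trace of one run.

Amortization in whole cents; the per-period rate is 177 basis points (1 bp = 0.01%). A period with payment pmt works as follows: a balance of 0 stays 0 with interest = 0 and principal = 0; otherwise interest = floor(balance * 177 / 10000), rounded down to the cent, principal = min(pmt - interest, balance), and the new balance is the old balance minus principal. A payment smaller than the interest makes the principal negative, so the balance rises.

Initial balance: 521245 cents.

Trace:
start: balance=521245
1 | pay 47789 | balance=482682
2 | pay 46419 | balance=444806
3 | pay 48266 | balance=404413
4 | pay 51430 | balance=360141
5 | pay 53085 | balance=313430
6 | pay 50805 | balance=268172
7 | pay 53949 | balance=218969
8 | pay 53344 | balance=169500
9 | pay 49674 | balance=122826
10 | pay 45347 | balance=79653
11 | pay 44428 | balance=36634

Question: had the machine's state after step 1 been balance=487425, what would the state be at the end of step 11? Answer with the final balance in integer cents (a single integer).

state after step 1 := balance=487425
2 | pay 46419 | balance=449633
3 | pay 48266 | balance=409325
4 | pay 51430 | balance=365140
5 | pay 53085 | balance=318517
6 | pay 50805 | balance=273349
7 | pay 53949 | balance=224238
8 | pay 53344 | balance=174863
9 | pay 49674 | balance=128284
10 | pay 45347 | balance=85207
11 | pay 44428 | balance=42287

42287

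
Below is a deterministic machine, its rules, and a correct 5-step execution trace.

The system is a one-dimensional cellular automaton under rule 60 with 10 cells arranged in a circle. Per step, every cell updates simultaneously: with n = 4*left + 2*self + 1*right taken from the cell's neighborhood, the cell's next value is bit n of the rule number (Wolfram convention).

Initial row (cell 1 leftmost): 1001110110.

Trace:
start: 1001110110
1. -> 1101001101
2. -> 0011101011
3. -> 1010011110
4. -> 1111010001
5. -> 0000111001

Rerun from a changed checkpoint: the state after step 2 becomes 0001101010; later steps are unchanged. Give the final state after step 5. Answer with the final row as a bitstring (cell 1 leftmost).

state after step 2 := 0001101010
3. -> 0001011111
4. -> 1001110000
5. -> 1101001000

1101001000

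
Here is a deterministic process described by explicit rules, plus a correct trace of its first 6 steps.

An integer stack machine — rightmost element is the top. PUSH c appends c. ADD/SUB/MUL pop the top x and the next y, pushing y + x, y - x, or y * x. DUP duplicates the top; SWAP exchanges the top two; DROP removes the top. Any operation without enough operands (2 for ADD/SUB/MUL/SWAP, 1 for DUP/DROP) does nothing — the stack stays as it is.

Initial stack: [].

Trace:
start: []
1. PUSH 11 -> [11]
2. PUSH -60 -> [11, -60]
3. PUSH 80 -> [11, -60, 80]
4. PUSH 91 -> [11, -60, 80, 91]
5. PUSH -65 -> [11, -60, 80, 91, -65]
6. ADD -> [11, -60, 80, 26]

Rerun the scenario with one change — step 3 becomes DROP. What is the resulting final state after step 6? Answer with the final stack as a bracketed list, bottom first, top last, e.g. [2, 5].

(re-executing from step 3 with the substitution; state before step 3: [11, -60])
3. DROP -> [11]
4. PUSH 91 -> [11, 91]
5. PUSH -65 -> [11, 91, -65]
6. ADD -> [11, 26]

[11, 26]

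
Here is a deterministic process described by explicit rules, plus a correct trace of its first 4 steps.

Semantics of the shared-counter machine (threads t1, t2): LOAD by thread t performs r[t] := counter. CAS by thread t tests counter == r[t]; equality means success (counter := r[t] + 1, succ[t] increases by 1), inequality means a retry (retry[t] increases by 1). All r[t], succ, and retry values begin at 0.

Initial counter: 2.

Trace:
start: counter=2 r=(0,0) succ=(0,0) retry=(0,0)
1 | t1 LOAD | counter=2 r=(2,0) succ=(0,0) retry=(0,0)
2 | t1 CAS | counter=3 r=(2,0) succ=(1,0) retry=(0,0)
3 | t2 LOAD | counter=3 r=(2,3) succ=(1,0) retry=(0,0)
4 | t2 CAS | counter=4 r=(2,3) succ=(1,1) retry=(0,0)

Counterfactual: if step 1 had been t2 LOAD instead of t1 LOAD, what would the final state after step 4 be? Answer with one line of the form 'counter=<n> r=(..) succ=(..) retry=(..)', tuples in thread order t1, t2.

(re-executing from step 1 with the substitution; state before step 1: counter=2 r=(0,0) succ=(0,0) retry=(0,0))
1 | t2 LOAD | counter=2 r=(0,2) succ=(0,0) retry=(0,0)
2 | t1 CAS | counter=2 r=(0,2) succ=(0,0) retry=(1,0)
3 | t2 LOAD | counter=2 r=(0,2) succ=(0,0) retry=(1,0)
4 | t2 CAS | counter=3 r=(0,2) succ=(0,1) retry=(1,0)

counter=3 r=(0,2) succ=(0,1) retry=(1,0)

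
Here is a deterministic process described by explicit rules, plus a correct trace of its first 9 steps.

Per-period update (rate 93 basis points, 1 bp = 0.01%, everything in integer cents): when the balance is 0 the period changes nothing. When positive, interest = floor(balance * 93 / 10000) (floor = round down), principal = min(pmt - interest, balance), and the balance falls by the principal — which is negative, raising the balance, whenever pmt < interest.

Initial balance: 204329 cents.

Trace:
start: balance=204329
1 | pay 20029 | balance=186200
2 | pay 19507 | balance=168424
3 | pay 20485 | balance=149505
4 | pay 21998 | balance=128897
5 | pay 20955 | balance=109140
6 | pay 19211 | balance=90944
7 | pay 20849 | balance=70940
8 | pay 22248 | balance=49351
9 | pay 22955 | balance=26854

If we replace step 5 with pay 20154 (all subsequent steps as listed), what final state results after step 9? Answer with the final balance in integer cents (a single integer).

27686

(re-executing from step 5 with the substitution; state before step 5: balance=128897)
5 | pay 20154 | balance=109941
6 | pay 19211 | balance=91752
7 | pay 20849 | balance=71756
8 | pay 22248 | balance=50175
9 | pay 22955 | balance=27686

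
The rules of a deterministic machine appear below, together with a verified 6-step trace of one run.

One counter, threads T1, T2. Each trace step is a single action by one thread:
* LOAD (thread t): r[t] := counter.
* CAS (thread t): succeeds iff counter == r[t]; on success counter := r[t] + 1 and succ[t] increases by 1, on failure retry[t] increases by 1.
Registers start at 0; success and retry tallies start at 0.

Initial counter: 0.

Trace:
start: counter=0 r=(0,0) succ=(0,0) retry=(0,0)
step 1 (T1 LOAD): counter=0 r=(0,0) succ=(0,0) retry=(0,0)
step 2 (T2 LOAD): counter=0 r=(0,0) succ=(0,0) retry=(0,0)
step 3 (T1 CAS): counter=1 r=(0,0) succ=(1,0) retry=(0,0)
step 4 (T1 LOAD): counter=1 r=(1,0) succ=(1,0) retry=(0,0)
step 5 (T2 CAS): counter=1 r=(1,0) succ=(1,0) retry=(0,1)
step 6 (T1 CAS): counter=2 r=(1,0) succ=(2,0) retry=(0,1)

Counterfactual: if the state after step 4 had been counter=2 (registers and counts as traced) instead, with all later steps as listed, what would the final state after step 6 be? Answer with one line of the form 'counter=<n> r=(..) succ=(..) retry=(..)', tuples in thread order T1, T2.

state after step 4 := counter=2 r=(1,0) succ=(1,0) retry=(0,0)
step 5 (T2 CAS): counter=2 r=(1,0) succ=(1,0) retry=(0,1)
step 6 (T1 CAS): counter=2 r=(1,0) succ=(1,0) retry=(1,1)

counter=2 r=(1,0) succ=(1,0) retry=(1,1)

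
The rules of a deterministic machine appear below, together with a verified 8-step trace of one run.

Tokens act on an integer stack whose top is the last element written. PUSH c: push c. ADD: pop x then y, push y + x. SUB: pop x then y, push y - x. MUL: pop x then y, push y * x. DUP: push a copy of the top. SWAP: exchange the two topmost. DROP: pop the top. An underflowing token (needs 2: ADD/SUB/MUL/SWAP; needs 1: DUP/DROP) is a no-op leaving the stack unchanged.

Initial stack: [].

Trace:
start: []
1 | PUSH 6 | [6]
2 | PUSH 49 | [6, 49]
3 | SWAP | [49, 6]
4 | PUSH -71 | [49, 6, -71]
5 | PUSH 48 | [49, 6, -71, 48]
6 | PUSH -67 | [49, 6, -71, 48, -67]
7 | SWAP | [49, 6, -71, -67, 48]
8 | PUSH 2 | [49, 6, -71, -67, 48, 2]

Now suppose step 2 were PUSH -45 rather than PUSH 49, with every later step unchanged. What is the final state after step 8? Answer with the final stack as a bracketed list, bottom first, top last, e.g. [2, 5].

(re-executing from step 2 with the substitution; state before step 2: [6])
2 | PUSH -45 | [6, -45]
3 | SWAP | [-45, 6]
4 | PUSH -71 | [-45, 6, -71]
5 | PUSH 48 | [-45, 6, -71, 48]
6 | PUSH -67 | [-45, 6, -71, 48, -67]
7 | SWAP | [-45, 6, -71, -67, 48]
8 | PUSH 2 | [-45, 6, -71, -67, 48, 2]

[-45, 6, -71, -67, 48, 2]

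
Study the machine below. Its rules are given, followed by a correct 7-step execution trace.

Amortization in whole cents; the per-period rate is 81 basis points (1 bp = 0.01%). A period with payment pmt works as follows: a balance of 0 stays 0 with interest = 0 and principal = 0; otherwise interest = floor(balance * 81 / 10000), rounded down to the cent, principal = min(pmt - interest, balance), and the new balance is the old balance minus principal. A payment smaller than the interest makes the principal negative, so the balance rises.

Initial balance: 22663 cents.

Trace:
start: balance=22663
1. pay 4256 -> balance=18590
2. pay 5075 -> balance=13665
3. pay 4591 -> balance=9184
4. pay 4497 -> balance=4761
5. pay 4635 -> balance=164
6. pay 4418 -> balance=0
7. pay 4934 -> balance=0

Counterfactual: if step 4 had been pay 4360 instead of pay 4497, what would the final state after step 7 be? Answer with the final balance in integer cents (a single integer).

(re-executing from step 4 with the substitution; state before step 4: balance=9184)
4. pay 4360 -> balance=4898
5. pay 4635 -> balance=302
6. pay 4418 -> balance=0
7. pay 4934 -> balance=0

0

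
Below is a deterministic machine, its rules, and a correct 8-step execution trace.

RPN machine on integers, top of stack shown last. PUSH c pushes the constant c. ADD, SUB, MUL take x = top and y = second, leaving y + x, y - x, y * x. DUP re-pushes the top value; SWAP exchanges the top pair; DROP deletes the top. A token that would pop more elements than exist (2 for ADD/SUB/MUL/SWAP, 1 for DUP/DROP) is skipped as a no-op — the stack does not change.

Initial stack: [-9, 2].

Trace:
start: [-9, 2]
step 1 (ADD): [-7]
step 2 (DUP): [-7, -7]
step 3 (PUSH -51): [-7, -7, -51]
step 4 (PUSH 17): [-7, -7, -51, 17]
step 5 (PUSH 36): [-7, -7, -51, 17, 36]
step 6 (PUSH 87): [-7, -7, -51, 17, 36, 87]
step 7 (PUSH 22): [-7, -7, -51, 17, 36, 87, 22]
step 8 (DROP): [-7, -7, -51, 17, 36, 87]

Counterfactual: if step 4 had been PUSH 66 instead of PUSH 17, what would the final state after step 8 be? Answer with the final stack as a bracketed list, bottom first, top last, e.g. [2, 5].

(re-executing from step 4 with the substitution; state before step 4: [-7, -7, -51])
step 4 (PUSH 66): [-7, -7, -51, 66]
step 5 (PUSH 36): [-7, -7, -51, 66, 36]
step 6 (PUSH 87): [-7, -7, -51, 66, 36, 87]
step 7 (PUSH 22): [-7, -7, -51, 66, 36, 87, 22]
step 8 (DROP): [-7, -7, -51, 66, 36, 87]

[-7, -7, -51, 66, 36, 87]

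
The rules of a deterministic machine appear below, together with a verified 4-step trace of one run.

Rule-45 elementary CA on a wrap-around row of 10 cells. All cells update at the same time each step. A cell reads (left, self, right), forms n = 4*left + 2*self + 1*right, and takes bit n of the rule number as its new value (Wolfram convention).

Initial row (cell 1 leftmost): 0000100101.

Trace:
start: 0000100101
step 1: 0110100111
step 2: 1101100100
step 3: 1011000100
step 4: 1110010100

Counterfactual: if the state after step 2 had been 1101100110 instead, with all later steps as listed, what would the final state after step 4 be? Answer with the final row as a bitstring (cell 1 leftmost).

0110010111

state after step 2 := 1101100110
step 3: 1011000101
step 4: 0110010111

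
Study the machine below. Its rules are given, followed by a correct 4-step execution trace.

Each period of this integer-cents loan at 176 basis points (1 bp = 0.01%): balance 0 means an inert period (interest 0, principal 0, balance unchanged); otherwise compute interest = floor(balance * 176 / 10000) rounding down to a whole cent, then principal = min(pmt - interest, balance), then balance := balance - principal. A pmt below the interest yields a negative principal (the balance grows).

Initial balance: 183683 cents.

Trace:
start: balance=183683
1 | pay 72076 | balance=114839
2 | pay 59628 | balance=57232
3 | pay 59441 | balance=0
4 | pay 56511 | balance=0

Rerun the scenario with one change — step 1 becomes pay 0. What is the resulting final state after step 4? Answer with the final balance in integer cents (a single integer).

18214

(re-executing from step 1 with the substitution; state before step 1: balance=183683)
1 | pay 0 | balance=186915
2 | pay 59628 | balance=130576
3 | pay 59441 | balance=73433
4 | pay 56511 | balance=18214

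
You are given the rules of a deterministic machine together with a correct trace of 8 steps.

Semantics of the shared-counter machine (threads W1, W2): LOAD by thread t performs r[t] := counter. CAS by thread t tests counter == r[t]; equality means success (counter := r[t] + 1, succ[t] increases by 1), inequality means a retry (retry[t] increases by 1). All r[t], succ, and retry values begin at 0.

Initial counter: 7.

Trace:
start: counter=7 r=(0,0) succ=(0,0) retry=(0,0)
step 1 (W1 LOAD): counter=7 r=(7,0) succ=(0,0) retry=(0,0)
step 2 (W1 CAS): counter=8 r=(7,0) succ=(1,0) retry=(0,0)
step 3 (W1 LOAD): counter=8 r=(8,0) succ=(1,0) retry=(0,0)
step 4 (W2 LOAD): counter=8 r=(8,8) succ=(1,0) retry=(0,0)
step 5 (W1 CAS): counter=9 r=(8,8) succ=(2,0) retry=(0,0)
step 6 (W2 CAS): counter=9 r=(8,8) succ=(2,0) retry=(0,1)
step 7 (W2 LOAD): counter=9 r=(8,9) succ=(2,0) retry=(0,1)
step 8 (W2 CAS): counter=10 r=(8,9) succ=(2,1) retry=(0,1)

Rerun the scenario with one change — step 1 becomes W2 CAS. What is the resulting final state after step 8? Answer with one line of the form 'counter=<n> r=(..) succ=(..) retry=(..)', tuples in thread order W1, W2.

(re-executing from step 1 with the substitution; state before step 1: counter=7 r=(0,0) succ=(0,0) retry=(0,0))
step 1 (W2 CAS): counter=7 r=(0,0) succ=(0,0) retry=(0,1)
step 2 (W1 CAS): counter=7 r=(0,0) succ=(0,0) retry=(1,1)
step 3 (W1 LOAD): counter=7 r=(7,0) succ=(0,0) retry=(1,1)
step 4 (W2 LOAD): counter=7 r=(7,7) succ=(0,0) retry=(1,1)
step 5 (W1 CAS): counter=8 r=(7,7) succ=(1,0) retry=(1,1)
step 6 (W2 CAS): counter=8 r=(7,7) succ=(1,0) retry=(1,2)
step 7 (W2 LOAD): counter=8 r=(7,8) succ=(1,0) retry=(1,2)
step 8 (W2 CAS): counter=9 r=(7,8) succ=(1,1) retry=(1,2)

counter=9 r=(7,8) succ=(1,1) retry=(1,2)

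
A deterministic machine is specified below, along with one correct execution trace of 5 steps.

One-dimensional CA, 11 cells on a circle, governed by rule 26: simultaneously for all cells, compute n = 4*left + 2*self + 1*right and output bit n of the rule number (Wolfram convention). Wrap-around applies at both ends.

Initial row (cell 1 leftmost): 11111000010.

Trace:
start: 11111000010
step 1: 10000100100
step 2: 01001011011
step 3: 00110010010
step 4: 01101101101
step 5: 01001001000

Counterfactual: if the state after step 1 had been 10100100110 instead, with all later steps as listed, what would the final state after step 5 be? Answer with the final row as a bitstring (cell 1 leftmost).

01001001000

state after step 1 := 10100100110
step 2: 00011011100
step 3: 00110010010
step 4: 01101101101
step 5: 01001001000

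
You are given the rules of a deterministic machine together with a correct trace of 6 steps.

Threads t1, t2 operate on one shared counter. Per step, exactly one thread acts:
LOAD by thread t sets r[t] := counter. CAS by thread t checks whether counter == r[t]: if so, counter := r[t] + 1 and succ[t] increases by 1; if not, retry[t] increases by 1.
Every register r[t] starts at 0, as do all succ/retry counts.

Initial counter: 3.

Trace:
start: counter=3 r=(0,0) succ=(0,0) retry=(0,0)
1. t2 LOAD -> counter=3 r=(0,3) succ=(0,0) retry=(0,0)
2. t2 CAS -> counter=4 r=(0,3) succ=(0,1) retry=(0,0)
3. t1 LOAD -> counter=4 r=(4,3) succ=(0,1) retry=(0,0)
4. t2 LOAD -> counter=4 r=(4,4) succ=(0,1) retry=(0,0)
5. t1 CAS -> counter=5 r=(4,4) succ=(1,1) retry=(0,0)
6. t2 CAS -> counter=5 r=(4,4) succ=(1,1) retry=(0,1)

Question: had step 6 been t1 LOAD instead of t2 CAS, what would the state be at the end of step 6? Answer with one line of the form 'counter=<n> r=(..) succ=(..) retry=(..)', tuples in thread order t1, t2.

(re-executing from step 6 with the substitution; state before step 6: counter=5 r=(4,4) succ=(1,1) retry=(0,0))
6. t1 LOAD -> counter=5 r=(5,4) succ=(1,1) retry=(0,0)

counter=5 r=(5,4) succ=(1,1) retry=(0,0)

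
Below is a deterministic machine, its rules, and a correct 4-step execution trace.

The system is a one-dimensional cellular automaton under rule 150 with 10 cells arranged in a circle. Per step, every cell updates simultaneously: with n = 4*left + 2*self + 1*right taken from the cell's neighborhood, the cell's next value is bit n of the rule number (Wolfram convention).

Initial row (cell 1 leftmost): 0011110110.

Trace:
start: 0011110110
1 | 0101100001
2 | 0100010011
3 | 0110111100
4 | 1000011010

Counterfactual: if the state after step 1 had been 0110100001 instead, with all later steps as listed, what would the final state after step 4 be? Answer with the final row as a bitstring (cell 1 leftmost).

state after step 1 := 0110100001
2 | 0000110011
3 | 1001001100
4 | 1111110011

1111110011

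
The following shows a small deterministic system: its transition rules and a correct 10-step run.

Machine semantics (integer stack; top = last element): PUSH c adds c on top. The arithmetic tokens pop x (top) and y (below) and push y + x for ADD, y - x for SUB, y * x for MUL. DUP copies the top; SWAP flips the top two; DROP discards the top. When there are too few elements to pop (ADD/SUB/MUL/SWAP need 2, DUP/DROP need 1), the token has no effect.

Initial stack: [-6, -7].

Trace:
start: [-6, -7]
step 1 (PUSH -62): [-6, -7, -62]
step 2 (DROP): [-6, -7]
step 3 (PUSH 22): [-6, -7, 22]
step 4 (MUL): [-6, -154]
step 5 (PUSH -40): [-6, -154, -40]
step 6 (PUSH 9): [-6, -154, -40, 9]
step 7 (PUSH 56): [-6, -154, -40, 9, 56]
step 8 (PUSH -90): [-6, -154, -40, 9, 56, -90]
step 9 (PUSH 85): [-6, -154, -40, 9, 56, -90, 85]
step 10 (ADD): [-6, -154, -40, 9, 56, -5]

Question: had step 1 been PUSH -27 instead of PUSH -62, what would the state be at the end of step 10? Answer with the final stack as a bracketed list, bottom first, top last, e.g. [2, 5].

(re-executing from step 1 with the substitution; state before step 1: [-6, -7])
step 1 (PUSH -27): [-6, -7, -27]
step 2 (DROP): [-6, -7]
step 3 (PUSH 22): [-6, -7, 22]
step 4 (MUL): [-6, -154]
step 5 (PUSH -40): [-6, -154, -40]
step 6 (PUSH 9): [-6, -154, -40, 9]
step 7 (PUSH 56): [-6, -154, -40, 9, 56]
step 8 (PUSH -90): [-6, -154, -40, 9, 56, -90]
step 9 (PUSH 85): [-6, -154, -40, 9, 56, -90, 85]
step 10 (ADD): [-6, -154, -40, 9, 56, -5]

[-6, -154, -40, 9, 56, -5]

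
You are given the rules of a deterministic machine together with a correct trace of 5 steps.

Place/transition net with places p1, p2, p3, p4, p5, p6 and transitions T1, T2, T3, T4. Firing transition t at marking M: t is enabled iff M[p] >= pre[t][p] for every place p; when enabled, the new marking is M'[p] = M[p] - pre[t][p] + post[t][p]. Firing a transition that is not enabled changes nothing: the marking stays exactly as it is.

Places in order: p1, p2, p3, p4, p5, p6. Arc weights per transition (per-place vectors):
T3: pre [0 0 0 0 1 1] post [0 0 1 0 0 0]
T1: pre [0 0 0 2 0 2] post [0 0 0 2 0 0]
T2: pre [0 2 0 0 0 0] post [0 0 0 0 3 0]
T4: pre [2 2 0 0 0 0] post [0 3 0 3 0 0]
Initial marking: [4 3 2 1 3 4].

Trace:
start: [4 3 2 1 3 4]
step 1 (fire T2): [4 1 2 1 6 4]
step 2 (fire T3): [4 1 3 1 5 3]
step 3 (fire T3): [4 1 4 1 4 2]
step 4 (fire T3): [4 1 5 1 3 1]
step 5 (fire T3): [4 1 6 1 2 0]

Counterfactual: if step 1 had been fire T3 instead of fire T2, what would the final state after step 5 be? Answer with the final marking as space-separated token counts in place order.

4 3 5 1 0 1

(re-executing from step 1 with the substitution; state before step 1: [4 3 2 1 3 4])
step 1 (fire T3): [4 3 3 1 2 3]
step 2 (fire T3): [4 3 4 1 1 2]
step 3 (fire T3): [4 3 5 1 0 1]
step 4 (fire T3): [4 3 5 1 0 1]
step 5 (fire T3): [4 3 5 1 0 1]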